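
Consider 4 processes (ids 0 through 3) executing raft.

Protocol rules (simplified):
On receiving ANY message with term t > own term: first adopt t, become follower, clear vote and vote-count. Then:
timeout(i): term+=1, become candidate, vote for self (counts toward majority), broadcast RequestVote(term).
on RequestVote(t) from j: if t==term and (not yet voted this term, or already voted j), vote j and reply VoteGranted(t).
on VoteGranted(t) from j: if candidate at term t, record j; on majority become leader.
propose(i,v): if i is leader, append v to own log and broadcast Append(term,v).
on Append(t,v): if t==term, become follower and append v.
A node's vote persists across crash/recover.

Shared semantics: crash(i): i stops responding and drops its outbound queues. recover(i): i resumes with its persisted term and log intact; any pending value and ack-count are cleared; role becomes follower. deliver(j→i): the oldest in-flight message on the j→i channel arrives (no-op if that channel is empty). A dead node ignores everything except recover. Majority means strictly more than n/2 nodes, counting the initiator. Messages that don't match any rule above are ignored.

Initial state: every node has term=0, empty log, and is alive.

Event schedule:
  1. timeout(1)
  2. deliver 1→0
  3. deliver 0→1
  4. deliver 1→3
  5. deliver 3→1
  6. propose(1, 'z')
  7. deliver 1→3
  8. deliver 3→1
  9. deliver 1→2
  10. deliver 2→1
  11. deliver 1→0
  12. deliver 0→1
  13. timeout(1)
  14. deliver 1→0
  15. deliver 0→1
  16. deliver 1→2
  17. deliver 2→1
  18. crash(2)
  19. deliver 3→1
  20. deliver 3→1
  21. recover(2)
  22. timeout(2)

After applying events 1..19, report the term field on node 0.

1. timeout(1):  <1:cand t1 ->
2. deliver 1→0:  <0:foll t1 ->
3. deliver 0→1:  nop
4. deliver 1→3:  <3:foll t1 ->
5. deliver 3→1:  <1:lead t1 ->
6. propose(1,'z'):  <1:lead t1 z>
7. deliver 1→3:  <3:foll t1 z>
8. deliver 3→1:  nop
9. deliver 1→2:  <2:foll t1 ->
10. deliver 2→1:  nop
11. deliver 1→0:  <0:foll t1 z>
12. deliver 0→1:  nop
13. timeout(1):  <1:cand t2 z>
14. deliver 1→0:  <0:foll t2 z>
15. deliver 0→1:  nop
16. deliver 1→2:  <2:foll t1 z>
17. deliver 2→1:  nop
18. crash(2):  <2:✗foll t1 z>
19. deliver 3→1:  nop

2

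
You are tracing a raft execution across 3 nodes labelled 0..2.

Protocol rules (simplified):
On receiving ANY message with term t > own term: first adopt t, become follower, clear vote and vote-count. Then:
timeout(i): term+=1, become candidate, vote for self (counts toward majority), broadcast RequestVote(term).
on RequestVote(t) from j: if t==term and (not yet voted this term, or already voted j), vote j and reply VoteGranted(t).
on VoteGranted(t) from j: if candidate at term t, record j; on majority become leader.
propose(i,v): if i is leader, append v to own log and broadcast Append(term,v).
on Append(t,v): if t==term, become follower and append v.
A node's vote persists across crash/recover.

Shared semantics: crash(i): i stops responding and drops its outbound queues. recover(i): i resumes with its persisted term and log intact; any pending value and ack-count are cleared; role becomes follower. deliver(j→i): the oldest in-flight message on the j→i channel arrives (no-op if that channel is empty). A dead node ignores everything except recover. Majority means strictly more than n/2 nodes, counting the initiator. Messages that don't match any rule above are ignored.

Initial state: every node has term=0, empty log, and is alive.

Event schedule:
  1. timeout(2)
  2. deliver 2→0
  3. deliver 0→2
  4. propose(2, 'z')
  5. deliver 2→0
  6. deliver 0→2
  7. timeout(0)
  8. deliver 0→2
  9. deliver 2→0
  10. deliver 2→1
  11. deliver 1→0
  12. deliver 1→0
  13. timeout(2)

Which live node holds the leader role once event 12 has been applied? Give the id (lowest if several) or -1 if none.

step 1 timeout(2): 2={cand,t=1,log=-}
step 2 deliver 2→0: 0={foll,t=1,log=-}
step 3 deliver 0→2: 2={lead,t=1,log=-}
step 4 propose(2,'z'): 2={lead,t=1,log=z}
step 5 deliver 2→0: 0={foll,t=1,log=z}
step 6 deliver 0→2: —
step 7 timeout(0): 0={cand,t=2,log=z}
step 8 deliver 0→2: 2={foll,t=2,log=z}
step 9 deliver 2→0: 0={lead,t=2,log=z}
step 10 deliver 2→1: 1={foll,t=1,log=-}
step 11 deliver 1→0: —
step 12 deliver 1→0: —

0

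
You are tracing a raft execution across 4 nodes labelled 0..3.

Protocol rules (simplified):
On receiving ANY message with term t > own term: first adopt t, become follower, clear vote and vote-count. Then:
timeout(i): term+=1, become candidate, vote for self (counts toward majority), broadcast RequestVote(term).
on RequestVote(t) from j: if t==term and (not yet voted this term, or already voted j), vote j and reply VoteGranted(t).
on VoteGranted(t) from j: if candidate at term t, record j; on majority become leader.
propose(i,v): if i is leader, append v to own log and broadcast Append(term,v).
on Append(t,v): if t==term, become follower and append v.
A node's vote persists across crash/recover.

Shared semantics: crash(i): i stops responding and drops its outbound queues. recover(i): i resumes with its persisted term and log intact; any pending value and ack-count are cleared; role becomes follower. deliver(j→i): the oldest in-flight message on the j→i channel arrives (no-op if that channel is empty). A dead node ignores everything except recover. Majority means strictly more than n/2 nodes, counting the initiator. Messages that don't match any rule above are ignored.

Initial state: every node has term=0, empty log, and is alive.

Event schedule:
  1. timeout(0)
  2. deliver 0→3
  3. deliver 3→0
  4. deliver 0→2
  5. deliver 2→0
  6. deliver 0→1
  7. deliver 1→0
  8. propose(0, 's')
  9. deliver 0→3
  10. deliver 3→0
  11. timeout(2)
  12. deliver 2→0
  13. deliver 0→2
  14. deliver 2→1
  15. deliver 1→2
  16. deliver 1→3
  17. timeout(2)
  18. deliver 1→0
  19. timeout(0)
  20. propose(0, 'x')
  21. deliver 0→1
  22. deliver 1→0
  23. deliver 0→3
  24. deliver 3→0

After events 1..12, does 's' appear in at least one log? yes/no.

1. timeout(0):  <0:cand t1 ->
2. deliver 0→3:  <3:foll t1 ->
3. deliver 3→0:  nop
4. deliver 0→2:  <2:foll t1 ->
5. deliver 2→0:  <0:lead t1 ->
6. deliver 0→1:  <1:foll t1 ->
7. deliver 1→0:  nop
8. propose(0,'s'):  <0:lead t1 s>
9. deliver 0→3:  <3:foll t1 s>
10. deliver 3→0:  nop
11. timeout(2):  <2:cand t2 ->
12. deliver 2→0:  <0:foll t2 s>

yes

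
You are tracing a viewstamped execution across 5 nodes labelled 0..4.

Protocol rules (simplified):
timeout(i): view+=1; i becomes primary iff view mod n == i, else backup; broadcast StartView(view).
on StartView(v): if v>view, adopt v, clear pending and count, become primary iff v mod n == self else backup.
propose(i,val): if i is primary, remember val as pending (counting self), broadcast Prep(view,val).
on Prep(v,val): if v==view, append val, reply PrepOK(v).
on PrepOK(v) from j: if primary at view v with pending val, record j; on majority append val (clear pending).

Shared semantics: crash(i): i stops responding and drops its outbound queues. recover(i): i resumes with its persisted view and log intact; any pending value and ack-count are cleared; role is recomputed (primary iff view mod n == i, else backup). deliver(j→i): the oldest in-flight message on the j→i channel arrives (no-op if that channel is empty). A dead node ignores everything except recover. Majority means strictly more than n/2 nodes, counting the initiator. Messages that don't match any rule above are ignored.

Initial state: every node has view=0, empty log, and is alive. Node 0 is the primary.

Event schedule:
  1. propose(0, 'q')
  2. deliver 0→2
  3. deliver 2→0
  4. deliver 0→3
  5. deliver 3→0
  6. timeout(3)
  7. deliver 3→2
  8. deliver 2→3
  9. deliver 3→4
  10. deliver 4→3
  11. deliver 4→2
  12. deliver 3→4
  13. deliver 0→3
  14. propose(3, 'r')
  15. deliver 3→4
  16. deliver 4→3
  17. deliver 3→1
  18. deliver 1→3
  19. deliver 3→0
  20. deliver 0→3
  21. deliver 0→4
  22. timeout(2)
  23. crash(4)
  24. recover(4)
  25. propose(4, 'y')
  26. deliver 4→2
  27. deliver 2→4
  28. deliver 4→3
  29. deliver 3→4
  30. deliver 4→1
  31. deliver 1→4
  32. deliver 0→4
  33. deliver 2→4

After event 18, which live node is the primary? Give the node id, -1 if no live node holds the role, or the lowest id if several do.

0

e1 propose(0,'q'): ·
e2 deliver 0→2: 2[back,v=0,q]
e3 deliver 2→0: ·
e4 deliver 0→3: 3[back,v=0,q]
e5 deliver 3→0: 0[prim,v=0,q]
e6 timeout(3): 3[back,v=1,q]
e7 deliver 3→2: 2[back,v=1,q]
e8 deliver 2→3: ·
e9 deliver 3→4: 4[back,v=1,-]
e10 deliver 4→3: ·
e11 deliver 4→2: ·
e12 deliver 3→4: ·
e13 deliver 0→3: ·
e14 propose(3,'r'): ·
e15 deliver 3→4: ·
e16 deliver 4→3: ·
e17 deliver 3→1: 1[prim,v=1,-]
e18 deliver 1→3: ·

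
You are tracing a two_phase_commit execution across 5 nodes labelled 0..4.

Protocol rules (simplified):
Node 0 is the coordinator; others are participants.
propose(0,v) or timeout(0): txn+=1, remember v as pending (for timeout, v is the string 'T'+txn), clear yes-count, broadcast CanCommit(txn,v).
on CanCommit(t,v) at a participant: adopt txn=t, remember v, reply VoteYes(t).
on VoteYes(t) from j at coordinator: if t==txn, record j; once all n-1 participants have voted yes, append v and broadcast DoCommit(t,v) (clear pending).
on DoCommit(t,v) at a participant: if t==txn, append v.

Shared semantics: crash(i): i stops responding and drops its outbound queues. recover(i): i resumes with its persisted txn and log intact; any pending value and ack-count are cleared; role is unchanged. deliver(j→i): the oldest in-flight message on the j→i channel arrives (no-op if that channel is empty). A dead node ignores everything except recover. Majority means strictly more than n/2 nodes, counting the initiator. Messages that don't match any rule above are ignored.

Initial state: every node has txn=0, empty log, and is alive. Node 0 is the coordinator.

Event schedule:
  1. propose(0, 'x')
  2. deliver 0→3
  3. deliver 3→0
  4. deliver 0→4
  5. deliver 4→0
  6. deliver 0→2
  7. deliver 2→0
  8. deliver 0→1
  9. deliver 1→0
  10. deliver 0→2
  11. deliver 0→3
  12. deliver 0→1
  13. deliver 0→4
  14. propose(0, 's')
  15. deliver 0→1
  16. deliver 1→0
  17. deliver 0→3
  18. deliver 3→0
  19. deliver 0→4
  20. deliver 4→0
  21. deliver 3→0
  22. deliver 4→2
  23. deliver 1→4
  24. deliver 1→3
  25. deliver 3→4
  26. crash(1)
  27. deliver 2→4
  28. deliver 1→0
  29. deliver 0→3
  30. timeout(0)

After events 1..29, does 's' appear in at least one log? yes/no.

no

step 1 propose(0,'x'): 0={coor,t=1,log=-}
step 2 deliver 0→3: 3={part,t=1,log=-}
step 3 deliver 3→0: —
step 4 deliver 0→4: 4={part,t=1,log=-}
step 5 deliver 4→0: —
step 6 deliver 0→2: 2={part,t=1,log=-}
step 7 deliver 2→0: —
step 8 deliver 0→1: 1={part,t=1,log=-}
step 9 deliver 1→0: 0={coor,t=1,log=x}
step 10 deliver 0→2: 2={part,t=1,log=x}
step 11 deliver 0→3: 3={part,t=1,log=x}
step 12 deliver 0→1: 1={part,t=1,log=x}
step 13 deliver 0→4: 4={part,t=1,log=x}
step 14 propose(0,'s'): 0={coor,t=2,log=x}
step 15 deliver 0→1: 1={part,t=2,log=x}
step 16 deliver 1→0: —
step 17 deliver 0→3: 3={part,t=2,log=x}
step 18 deliver 3→0: —
step 19 deliver 0→4: 4={part,t=2,log=x}
step 20 deliver 4→0: —
step 21 deliver 3→0: —
step 22 deliver 4→2: —
step 23 deliver 1→4: —
step 24 deliver 1→3: —
step 25 deliver 3→4: —
step 26 crash(1): 1={✗part,t=2,log=x}
step 27 deliver 2→4: —
step 28 deliver 1→0: —
step 29 deliver 0→3: —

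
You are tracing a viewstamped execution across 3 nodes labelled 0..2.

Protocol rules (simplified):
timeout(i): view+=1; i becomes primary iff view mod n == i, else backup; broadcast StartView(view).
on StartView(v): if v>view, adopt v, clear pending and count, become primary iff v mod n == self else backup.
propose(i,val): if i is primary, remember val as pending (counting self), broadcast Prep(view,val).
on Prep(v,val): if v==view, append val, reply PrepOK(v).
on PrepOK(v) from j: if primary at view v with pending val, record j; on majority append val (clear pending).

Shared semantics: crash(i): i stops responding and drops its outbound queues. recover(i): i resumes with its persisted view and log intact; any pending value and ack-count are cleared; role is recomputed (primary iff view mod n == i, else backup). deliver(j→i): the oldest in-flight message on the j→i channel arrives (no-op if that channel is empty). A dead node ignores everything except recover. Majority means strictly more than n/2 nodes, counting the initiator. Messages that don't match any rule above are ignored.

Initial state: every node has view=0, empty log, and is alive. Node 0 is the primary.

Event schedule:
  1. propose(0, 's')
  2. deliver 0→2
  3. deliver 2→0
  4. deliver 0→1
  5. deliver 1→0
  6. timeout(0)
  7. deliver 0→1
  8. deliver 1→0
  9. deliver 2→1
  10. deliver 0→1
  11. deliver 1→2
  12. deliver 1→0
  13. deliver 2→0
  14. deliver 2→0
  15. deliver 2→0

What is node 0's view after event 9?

1

e1 propose(0,'s'): ·
e2 deliver 0→2: 2[back,v=0,s]
e3 deliver 2→0: 0[prim,v=0,s]
e4 deliver 0→1: 1[back,v=0,s]
e5 deliver 1→0: ·
e6 timeout(0): 0[back,v=1,s]
e7 deliver 0→1: 1[prim,v=1,s]
e8 deliver 1→0: ·
e9 deliver 2→1: ·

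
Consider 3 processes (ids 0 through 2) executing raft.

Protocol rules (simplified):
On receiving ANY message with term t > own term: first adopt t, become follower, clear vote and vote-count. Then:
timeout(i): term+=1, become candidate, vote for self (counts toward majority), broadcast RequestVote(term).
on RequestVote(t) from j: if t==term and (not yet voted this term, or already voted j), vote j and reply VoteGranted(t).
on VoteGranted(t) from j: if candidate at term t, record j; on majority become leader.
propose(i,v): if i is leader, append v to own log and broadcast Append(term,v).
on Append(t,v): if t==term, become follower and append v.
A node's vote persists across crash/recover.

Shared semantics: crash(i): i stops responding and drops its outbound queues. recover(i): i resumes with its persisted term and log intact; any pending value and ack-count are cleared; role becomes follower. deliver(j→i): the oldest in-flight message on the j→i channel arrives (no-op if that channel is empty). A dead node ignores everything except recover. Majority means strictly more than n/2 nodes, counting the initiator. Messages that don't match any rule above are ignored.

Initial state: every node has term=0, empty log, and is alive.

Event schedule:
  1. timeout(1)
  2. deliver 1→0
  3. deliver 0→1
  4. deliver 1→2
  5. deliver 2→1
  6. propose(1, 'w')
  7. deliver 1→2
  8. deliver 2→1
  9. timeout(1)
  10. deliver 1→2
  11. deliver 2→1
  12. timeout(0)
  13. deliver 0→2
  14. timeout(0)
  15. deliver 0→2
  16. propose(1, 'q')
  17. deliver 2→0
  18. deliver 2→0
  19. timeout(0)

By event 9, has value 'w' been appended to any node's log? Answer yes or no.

yes

after 1 — timeout(1): n1:cand/t1/[-]
after 2 — deliver 1→0: n0:foll/t1/[-]
after 3 — deliver 0→1: n1:lead/t1/[-]
after 4 — deliver 1→2: n2:foll/t1/[-]
after 5 — deliver 2→1: ·
after 6 — propose(1,'w'): n1:lead/t1/[w]
after 7 — deliver 1→2: n2:foll/t1/[w]
after 8 — deliver 2→1: ·
after 9 — timeout(1): n1:cand/t2/[w]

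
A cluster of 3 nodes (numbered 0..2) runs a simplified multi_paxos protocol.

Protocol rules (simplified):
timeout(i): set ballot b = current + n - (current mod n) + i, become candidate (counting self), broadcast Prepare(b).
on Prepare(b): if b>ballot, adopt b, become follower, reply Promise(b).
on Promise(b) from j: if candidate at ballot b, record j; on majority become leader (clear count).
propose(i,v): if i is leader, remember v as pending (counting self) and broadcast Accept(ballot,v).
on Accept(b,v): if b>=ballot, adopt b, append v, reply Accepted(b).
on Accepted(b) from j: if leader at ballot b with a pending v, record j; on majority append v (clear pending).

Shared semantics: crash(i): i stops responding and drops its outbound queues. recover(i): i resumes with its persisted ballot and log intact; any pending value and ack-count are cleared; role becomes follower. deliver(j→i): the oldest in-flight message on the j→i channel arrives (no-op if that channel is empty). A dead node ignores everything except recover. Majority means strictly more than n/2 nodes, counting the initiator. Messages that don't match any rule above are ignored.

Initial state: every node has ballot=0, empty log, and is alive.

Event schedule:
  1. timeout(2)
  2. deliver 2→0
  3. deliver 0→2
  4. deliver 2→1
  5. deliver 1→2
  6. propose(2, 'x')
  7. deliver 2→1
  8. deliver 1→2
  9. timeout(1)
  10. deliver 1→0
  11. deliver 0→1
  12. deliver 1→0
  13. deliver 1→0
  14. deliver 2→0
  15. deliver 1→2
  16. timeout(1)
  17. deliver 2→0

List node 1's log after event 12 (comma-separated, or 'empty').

step 1 timeout(2): 2={cand,b=5,log=-}
step 2 deliver 2→0: 0={foll,b=5,log=-}
step 3 deliver 0→2: 2={lead,b=5,log=-}
step 4 deliver 2→1: 1={foll,b=5,log=-}
step 5 deliver 1→2: —
step 6 propose(2,'x'): —
step 7 deliver 2→1: 1={foll,b=5,log=x}
step 8 deliver 1→2: 2={lead,b=5,log=x}
step 9 timeout(1): 1={cand,b=7,log=x}
step 10 deliver 1→0: 0={foll,b=7,log=-}
step 11 deliver 0→1: 1={lead,b=7,log=x}
step 12 deliver 1→0: —

x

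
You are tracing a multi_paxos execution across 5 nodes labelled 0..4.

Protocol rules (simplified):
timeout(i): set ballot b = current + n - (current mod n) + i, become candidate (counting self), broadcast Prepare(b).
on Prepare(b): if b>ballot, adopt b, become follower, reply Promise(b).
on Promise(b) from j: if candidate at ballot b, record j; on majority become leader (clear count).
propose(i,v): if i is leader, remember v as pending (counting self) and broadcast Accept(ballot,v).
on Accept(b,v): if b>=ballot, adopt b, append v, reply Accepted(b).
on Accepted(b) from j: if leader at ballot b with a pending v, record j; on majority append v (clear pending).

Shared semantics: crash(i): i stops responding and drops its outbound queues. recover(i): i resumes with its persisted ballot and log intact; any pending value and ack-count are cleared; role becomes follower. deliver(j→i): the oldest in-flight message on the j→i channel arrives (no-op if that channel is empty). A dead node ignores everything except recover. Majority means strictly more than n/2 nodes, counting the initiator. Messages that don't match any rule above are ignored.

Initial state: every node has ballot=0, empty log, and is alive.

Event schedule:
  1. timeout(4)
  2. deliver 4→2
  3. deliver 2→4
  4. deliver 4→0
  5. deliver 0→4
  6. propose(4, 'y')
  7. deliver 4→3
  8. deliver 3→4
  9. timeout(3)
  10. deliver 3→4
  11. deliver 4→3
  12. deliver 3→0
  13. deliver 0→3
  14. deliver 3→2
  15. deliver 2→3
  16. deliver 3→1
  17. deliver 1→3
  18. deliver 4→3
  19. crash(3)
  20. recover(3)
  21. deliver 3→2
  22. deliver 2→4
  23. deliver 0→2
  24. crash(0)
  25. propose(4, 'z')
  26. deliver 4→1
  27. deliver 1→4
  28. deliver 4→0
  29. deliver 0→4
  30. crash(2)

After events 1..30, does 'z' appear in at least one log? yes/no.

e1 timeout(4): 4[cand,b=9,-]
e2 deliver 4→2: 2[foll,b=9,-]
e3 deliver 2→4: ·
e4 deliver 4→0: 0[foll,b=9,-]
e5 deliver 0→4: 4[lead,b=9,-]
e6 propose(4,'y'): ·
e7 deliver 4→3: 3[foll,b=9,-]
e8 deliver 3→4: ·
e9 timeout(3): 3[cand,b=13,-]
e10 deliver 3→4: 4[foll,b=13,-]
e11 deliver 4→3: ·
e12 deliver 3→0: 0[foll,b=13,-]
e13 deliver 0→3: ·
e14 deliver 3→2: 2[foll,b=13,-]
e15 deliver 2→3: 3[lead,b=13,-]
e16 deliver 3→1: 1[foll,b=13,-]
e17 deliver 1→3: ·
e18 deliver 4→3: ·
e19 crash(3): 3[✗lead,b=13,-]
e20 recover(3): 3[foll,b=13,-]
e21 deliver 3→2: ·
e22 deliver 2→4: ·
e23 deliver 0→2: ·
e24 crash(0): 0[✗foll,b=13,-]
e25 propose(4,'z'): ·
e26 deliver 4→1: ·
e27 deliver 1→4: ·
e28 deliver 4→0: ·
e29 deliver 0→4: ·
e30 crash(2): 2[✗foll,b=13,-]

no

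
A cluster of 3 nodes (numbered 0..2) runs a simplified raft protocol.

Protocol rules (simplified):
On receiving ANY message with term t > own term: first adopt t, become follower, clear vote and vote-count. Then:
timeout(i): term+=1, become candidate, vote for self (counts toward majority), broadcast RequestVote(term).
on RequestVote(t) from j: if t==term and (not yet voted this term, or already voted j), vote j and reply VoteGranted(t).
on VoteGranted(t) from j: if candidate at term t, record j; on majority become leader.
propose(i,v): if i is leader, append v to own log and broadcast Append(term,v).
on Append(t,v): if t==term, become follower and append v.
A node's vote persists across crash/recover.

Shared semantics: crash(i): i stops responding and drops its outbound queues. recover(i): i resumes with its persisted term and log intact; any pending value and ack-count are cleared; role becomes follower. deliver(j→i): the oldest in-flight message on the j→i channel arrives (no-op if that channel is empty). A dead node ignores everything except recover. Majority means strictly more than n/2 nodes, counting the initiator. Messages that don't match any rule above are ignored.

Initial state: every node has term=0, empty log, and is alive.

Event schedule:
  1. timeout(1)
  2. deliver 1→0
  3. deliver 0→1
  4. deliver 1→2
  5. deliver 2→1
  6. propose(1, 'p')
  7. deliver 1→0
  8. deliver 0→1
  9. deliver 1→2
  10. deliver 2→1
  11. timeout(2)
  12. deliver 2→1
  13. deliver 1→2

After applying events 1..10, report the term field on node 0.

after 1 — timeout(1): n1:cand/t1/[-]
after 2 — deliver 1→0: n0:foll/t1/[-]
after 3 — deliver 0→1: n1:lead/t1/[-]
after 4 — deliver 1→2: n2:foll/t1/[-]
after 5 — deliver 2→1: ·
after 6 — propose(1,'p'): n1:lead/t1/[p]
after 7 — deliver 1→0: n0:foll/t1/[p]
after 8 — deliver 0→1: ·
after 9 — deliver 1→2: n2:foll/t1/[p]
after 10 — deliver 2→1: ·

1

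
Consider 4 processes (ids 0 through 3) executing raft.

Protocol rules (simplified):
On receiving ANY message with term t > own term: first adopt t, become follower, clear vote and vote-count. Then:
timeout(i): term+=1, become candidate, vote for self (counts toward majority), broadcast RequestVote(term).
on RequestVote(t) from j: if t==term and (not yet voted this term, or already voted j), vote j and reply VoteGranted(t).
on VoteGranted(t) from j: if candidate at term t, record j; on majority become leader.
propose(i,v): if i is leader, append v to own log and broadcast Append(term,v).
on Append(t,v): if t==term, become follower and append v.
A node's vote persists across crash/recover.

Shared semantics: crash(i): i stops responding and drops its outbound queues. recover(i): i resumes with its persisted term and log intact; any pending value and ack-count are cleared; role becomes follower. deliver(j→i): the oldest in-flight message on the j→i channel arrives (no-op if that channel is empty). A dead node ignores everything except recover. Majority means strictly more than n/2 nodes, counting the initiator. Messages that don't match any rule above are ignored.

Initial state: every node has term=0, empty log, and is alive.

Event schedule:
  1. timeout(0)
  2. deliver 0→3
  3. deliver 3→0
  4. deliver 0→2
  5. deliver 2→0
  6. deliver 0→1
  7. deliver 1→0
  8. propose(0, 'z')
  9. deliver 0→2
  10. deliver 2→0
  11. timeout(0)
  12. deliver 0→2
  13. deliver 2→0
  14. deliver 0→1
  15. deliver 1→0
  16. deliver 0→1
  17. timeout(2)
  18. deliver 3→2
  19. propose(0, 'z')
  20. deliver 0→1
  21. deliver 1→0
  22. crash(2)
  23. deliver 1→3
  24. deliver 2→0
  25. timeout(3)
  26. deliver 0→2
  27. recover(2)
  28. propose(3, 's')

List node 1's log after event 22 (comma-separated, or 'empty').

[1] timeout(0) → N0(cand t1 [-])
[2] deliver 0→3 → N3(foll t1 [-])
[3] deliver 3→0 → ∅
[4] deliver 0→2 → N2(foll t1 [-])
[5] deliver 2→0 → N0(lead t1 [-])
[6] deliver 0→1 → N1(foll t1 [-])
[7] deliver 1→0 → ∅
[8] propose(0,'z') → N0(lead t1 [z])
[9] deliver 0→2 → N2(foll t1 [z])
[10] deliver 2→0 → ∅
[11] timeout(0) → N0(cand t2 [z])
[12] deliver 0→2 → N2(foll t2 [z])
[13] deliver 2→0 → ∅
[14] deliver 0→1 → N1(foll t1 [z])
[15] deliver 1→0 → ∅
[16] deliver 0→1 → N1(foll t2 [z])
[17] timeout(2) → N2(cand t3 [z])
[18] deliver 3→2 → ∅
[19] propose(0,'z') → ∅
[20] deliver 0→1 → ∅
[21] deliver 1→0 → N0(lead t2 [z])
[22] crash(2) → N2(✗cand t3 [z])

z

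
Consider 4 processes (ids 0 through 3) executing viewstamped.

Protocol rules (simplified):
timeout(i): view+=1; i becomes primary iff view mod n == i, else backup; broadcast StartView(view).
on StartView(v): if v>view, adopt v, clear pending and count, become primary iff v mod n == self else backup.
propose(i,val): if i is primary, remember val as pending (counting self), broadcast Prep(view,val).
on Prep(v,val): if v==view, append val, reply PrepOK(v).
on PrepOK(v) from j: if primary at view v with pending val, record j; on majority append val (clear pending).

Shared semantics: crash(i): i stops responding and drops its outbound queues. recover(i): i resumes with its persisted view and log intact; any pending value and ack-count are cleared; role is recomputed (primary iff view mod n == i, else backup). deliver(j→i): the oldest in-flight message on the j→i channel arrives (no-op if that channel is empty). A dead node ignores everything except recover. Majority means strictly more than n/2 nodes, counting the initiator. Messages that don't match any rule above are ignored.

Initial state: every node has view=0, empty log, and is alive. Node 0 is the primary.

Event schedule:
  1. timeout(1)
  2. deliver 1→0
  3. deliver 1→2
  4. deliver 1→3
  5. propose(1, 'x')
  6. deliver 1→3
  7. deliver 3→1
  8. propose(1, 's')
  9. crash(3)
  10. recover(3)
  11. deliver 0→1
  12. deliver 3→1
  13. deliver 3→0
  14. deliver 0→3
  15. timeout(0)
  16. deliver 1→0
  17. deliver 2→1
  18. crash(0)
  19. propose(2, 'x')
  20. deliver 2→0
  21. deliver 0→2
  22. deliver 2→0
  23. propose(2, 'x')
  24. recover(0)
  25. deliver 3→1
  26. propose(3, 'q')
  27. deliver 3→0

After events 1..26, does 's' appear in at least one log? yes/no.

no

1. timeout(1):  <1:prim v1 ->
2. deliver 1→0:  <0:back v1 ->
3. deliver 1→2:  <2:back v1 ->
4. deliver 1→3:  <3:back v1 ->
5. propose(1,'x'):  nop
6. deliver 1→3:  <3:back v1 x>
7. deliver 3→1:  nop
8. propose(1,'s'):  nop
9. crash(3):  <3:✗back v1 x>
10. recover(3):  <3:back v1 x>
11. deliver 0→1:  nop
12. deliver 3→1:  nop
13. deliver 3→0:  nop
14. deliver 0→3:  nop
15. timeout(0):  <0:back v2 ->
16. deliver 1→0:  nop
17. deliver 2→1:  nop
18. crash(0):  <0:✗back v2 ->
19. propose(2,'x'):  nop
20. deliver 2→0:  nop
21. deliver 0→2:  nop
22. deliver 2→0:  nop
23. propose(2,'x'):  nop
24. recover(0):  <0:back v2 ->
25. deliver 3→1:  nop
26. propose(3,'q'):  nop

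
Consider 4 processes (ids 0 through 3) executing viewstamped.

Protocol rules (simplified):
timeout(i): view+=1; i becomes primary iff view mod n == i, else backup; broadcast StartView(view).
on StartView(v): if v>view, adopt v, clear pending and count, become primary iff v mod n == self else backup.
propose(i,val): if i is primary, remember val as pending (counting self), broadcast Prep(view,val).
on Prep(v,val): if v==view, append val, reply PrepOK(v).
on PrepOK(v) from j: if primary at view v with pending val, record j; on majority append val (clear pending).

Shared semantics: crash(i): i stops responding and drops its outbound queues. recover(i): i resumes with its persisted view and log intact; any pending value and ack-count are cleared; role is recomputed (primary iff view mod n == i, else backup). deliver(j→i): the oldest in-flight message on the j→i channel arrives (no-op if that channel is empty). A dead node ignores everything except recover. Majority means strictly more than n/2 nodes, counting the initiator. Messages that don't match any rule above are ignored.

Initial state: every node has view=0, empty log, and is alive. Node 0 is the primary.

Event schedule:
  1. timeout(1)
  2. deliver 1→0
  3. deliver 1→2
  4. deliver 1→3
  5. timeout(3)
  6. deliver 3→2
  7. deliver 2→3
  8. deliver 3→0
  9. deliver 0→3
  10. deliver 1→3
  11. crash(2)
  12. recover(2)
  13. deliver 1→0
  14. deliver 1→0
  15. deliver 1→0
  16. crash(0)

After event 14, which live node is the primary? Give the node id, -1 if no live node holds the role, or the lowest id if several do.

[1] timeout(1) → N1(prim v1 [-])
[2] deliver 1→0 → N0(back v1 [-])
[3] deliver 1→2 → N2(back v1 [-])
[4] deliver 1→3 → N3(back v1 [-])
[5] timeout(3) → N3(back v2 [-])
[6] deliver 3→2 → N2(prim v2 [-])
[7] deliver 2→3 → ∅
[8] deliver 3→0 → N0(back v2 [-])
[9] deliver 0→3 → ∅
[10] deliver 1→3 → ∅
[11] crash(2) → N2(✗prim v2 [-])
[12] recover(2) → N2(prim v2 [-])
[13] deliver 1→0 → ∅
[14] deliver 1→0 → ∅

1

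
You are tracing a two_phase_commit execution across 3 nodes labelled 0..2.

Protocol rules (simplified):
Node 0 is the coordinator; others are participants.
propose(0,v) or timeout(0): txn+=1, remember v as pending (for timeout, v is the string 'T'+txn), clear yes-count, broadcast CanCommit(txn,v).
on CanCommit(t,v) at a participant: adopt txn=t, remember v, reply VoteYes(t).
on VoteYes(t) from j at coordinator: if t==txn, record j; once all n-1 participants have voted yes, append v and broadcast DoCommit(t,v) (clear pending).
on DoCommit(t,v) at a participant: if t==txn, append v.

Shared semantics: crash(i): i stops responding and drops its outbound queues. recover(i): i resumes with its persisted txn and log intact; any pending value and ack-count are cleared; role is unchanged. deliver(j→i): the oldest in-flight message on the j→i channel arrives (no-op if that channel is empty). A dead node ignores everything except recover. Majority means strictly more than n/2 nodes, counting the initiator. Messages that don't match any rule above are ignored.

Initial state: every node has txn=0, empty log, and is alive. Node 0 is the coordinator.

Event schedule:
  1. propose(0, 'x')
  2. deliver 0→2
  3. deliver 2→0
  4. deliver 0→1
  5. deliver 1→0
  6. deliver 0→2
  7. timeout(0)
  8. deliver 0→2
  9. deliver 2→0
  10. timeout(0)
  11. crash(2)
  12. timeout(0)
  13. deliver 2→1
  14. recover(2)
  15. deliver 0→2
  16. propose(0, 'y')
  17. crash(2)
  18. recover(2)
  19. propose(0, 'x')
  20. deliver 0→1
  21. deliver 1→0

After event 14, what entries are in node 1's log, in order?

empty

after 1 — propose(0,'x'): n0:coor/t1/[-]
after 2 — deliver 0→2: n2:part/t1/[-]
after 3 — deliver 2→0: ·
after 4 — deliver 0→1: n1:part/t1/[-]
after 5 — deliver 1→0: n0:coor/t1/[x]
after 6 — deliver 0→2: n2:part/t1/[x]
after 7 — timeout(0): n0:coor/t2/[x]
after 8 — deliver 0→2: n2:part/t2/[x]
after 9 — deliver 2→0: ·
after 10 — timeout(0): n0:coor/t3/[x]
after 11 — crash(2): n2:✗part/t2/[x]
after 12 — timeout(0): n0:coor/t4/[x]
after 13 — deliver 2→1: ·
after 14 — recover(2): n2:part/t2/[x]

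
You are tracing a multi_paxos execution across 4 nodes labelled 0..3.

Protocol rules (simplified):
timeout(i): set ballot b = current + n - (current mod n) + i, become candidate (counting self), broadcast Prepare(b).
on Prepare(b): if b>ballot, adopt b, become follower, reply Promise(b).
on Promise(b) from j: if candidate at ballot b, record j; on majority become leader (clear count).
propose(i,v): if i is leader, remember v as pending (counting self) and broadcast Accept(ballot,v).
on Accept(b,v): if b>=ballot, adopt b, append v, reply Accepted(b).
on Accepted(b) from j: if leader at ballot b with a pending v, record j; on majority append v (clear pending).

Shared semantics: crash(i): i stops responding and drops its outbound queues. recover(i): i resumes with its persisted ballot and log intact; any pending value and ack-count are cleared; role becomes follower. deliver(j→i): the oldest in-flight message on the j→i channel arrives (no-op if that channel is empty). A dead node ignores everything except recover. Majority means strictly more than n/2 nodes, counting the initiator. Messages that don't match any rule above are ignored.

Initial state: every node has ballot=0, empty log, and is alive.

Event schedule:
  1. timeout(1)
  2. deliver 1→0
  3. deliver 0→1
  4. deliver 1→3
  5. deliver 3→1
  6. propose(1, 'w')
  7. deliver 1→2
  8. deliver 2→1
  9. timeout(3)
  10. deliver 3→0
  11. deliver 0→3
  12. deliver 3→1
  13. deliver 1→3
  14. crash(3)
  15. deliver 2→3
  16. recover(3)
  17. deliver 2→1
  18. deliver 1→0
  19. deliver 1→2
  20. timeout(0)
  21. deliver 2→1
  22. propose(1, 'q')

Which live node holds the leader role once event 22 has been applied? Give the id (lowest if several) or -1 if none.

-1

after 1 — timeout(1): n1:cand/b5/[-]
after 2 — deliver 1→0: n0:foll/b5/[-]
after 3 — deliver 0→1: ·
after 4 — deliver 1→3: n3:foll/b5/[-]
after 5 — deliver 3→1: n1:lead/b5/[-]
after 6 — propose(1,'w'): ·
after 7 — deliver 1→2: n2:foll/b5/[-]
after 8 — deliver 2→1: ·
after 9 — timeout(3): n3:cand/b11/[-]
after 10 — deliver 3→0: n0:foll/b11/[-]
after 11 — deliver 0→3: ·
after 12 — deliver 3→1: n1:foll/b11/[-]
after 13 — deliver 1→3: ·
after 14 — crash(3): n3:✗cand/b11/[-]
after 15 — deliver 2→3: ·
after 16 — recover(3): n3:foll/b11/[-]
after 17 — deliver 2→1: ·
after 18 — deliver 1→0: ·
after 19 — deliver 1→2: n2:foll/b5/[w]
after 20 — timeout(0): n0:cand/b12/[-]
after 21 — deliver 2→1: ·
after 22 — propose(1,'q'): ·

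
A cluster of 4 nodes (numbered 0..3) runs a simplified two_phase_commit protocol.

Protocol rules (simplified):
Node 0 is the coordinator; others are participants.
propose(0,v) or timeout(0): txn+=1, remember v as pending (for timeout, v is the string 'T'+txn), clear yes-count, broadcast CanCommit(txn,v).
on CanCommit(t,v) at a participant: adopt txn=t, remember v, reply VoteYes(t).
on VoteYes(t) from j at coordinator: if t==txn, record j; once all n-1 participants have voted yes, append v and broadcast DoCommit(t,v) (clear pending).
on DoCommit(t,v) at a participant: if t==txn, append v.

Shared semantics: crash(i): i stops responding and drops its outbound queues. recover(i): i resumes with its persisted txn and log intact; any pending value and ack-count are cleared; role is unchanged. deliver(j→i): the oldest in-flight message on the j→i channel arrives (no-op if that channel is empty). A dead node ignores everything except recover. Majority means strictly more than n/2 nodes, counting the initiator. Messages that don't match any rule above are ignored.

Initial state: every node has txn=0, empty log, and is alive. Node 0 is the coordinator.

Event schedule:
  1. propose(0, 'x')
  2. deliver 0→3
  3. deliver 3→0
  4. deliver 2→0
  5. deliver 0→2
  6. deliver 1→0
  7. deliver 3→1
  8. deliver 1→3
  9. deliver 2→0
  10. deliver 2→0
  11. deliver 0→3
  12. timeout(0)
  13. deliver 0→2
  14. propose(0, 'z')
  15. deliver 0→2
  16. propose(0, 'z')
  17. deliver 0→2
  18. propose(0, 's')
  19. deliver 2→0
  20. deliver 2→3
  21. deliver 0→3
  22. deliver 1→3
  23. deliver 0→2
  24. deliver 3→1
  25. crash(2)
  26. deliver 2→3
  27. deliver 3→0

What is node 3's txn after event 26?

2

[1] propose(0,'x') → N0(coor t1 [-])
[2] deliver 0→3 → N3(part t1 [-])
[3] deliver 3→0 → ∅
[4] deliver 2→0 → ∅
[5] deliver 0→2 → N2(part t1 [-])
[6] deliver 1→0 → ∅
[7] deliver 3→1 → ∅
[8] deliver 1→3 → ∅
[9] deliver 2→0 → ∅
[10] deliver 2→0 → ∅
[11] deliver 0→3 → ∅
[12] timeout(0) → N0(coor t2 [-])
[13] deliver 0→2 → N2(part t2 [-])
[14] propose(0,'z') → N0(coor t3 [-])
[15] deliver 0→2 → N2(part t3 [-])
[16] propose(0,'z') → N0(coor t4 [-])
[17] deliver 0→2 → N2(part t4 [-])
[18] propose(0,'s') → N0(coor t5 [-])
[19] deliver 2→0 → ∅
[20] deliver 2→3 → ∅
[21] deliver 0→3 → N3(part t2 [-])
[22] deliver 1→3 → ∅
[23] deliver 0→2 → N2(part t5 [-])
[24] deliver 3→1 → ∅
[25] crash(2) → N2(✗part t5 [-])
[26] deliver 2→3 → ∅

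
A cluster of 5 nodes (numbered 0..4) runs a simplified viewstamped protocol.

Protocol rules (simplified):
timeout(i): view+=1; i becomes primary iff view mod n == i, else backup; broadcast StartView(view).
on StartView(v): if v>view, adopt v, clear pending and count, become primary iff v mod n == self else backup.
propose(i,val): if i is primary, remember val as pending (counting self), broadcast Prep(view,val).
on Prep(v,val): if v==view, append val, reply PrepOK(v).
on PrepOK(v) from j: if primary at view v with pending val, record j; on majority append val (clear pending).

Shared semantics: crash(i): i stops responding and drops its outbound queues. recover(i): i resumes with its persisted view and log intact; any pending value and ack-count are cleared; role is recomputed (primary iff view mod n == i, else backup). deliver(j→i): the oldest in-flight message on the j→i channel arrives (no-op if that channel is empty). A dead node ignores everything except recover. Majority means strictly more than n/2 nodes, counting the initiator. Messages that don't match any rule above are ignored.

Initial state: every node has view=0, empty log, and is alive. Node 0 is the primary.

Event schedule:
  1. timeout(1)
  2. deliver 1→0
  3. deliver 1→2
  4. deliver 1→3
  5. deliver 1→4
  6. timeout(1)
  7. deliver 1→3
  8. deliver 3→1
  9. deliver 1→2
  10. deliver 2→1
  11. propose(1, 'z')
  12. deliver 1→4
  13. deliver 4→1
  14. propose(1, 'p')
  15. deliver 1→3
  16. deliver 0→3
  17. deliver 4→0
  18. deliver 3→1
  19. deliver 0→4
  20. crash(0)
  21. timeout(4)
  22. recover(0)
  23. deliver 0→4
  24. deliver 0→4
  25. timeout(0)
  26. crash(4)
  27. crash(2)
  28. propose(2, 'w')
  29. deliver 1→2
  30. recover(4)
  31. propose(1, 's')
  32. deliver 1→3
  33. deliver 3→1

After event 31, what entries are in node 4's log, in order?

empty

step 1 timeout(1): 1={prim,v=1,log=-}
step 2 deliver 1→0: 0={back,v=1,log=-}
step 3 deliver 1→2: 2={back,v=1,log=-}
step 4 deliver 1→3: 3={back,v=1,log=-}
step 5 deliver 1→4: 4={back,v=1,log=-}
step 6 timeout(1): 1={back,v=2,log=-}
step 7 deliver 1→3: 3={back,v=2,log=-}
step 8 deliver 3→1: —
step 9 deliver 1→2: 2={prim,v=2,log=-}
step 10 deliver 2→1: —
step 11 propose(1,'z'): —
step 12 deliver 1→4: 4={back,v=2,log=-}
step 13 deliver 4→1: —
step 14 propose(1,'p'): —
step 15 deliver 1→3: —
step 16 deliver 0→3: —
step 17 deliver 4→0: —
step 18 deliver 3→1: —
step 19 deliver 0→4: —
step 20 crash(0): 0={✗back,v=1,log=-}
step 21 timeout(4): 4={back,v=3,log=-}
step 22 recover(0): 0={back,v=1,log=-}
step 23 deliver 0→4: —
step 24 deliver 0→4: —
step 25 timeout(0): 0={back,v=2,log=-}
step 26 crash(4): 4={✗back,v=3,log=-}
step 27 crash(2): 2={✗prim,v=2,log=-}
step 28 propose(2,'w'): —
step 29 deliver 1→2: —
step 30 recover(4): 4={back,v=3,log=-}
step 31 propose(1,'s'): —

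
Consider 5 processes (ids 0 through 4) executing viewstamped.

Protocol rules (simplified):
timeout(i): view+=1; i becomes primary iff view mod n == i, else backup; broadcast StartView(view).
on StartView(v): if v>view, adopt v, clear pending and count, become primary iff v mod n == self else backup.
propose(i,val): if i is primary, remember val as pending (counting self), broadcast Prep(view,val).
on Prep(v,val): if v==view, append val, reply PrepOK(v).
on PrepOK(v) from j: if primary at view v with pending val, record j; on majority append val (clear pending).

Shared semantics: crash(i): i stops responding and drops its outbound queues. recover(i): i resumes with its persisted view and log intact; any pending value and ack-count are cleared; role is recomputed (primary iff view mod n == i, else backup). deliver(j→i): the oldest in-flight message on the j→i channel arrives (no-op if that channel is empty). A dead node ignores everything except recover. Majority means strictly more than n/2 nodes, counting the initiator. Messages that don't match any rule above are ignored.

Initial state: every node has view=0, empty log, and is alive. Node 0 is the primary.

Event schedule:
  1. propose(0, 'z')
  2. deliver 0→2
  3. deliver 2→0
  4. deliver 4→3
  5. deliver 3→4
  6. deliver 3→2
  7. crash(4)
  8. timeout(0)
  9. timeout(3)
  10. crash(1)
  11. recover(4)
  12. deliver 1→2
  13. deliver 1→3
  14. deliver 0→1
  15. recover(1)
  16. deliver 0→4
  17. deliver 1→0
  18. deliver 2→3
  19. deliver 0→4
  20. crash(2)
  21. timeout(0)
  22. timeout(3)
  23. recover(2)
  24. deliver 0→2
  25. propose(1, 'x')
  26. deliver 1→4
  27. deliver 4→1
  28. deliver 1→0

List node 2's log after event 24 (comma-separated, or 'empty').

z

after 1 — propose(0,'z'): ·
after 2 — deliver 0→2: n2:back/v0/[z]
after 3 — deliver 2→0: ·
after 4 — deliver 4→3: ·
after 5 — deliver 3→4: ·
after 6 — deliver 3→2: ·
after 7 — crash(4): n4:✗back/v0/[-]
after 8 — timeout(0): n0:back/v1/[-]
after 9 — timeout(3): n3:back/v1/[-]
after 10 — crash(1): n1:✗back/v0/[-]
after 11 — recover(4): n4:back/v0/[-]
after 12 — deliver 1→2: ·
after 13 — deliver 1→3: ·
after 14 — deliver 0→1: ·
after 15 — recover(1): n1:back/v0/[-]
after 16 — deliver 0→4: n4:back/v0/[z]
after 17 — deliver 1→0: ·
after 18 — deliver 2→3: ·
after 19 — deliver 0→4: n4:back/v1/[z]
after 20 — crash(2): n2:✗back/v0/[z]
after 21 — timeout(0): n0:back/v2/[-]
after 22 — timeout(3): n3:back/v2/[-]
after 23 — recover(2): n2:back/v0/[z]
after 24 — deliver 0→2: n2:back/v1/[z]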